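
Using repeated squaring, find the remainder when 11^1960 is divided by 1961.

11^1 ≡ 11 (mod 1961)
11^2 ≡ 11^2 = 121 ≡ 121 (mod 1961)
11^4 ≡ 121^2 = 14641 ≡ 914 (mod 1961)
11^8 ≡ 914^2 = 835396 ≡ 10 (mod 1961)
11^16 ≡ 10^2 = 100 ≡ 100 (mod 1961)
11^32 ≡ 100^2 = 10000 ≡ 195 (mod 1961)
11^64 ≡ 195^2 = 38025 ≡ 766 (mod 1961)
11^128 ≡ 766^2 = 586756 ≡ 417 (mod 1961)
11^256 ≡ 417^2 = 173889 ≡ 1321 (mod 1961)
11^512 ≡ 1321^2 = 1745041 ≡ 1712 (mod 1961)
11^1024 ≡ 1712^2 = 2930944 ≡ 1210 (mod 1961)
1960 = 1024 + 512 + 256 + 128 + 32 + 8 in binary powers of 2.
So 11^1960 ≡ 1210 · 1712 · 1321 · 417 · 195 · 10 ≡ 1210 (mod 1961).
Since 1210 ≠ 1, base 11 is a Fermat witness: 1961 is composite.

1210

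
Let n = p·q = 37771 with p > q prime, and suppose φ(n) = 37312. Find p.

φ(n) = (p−1)(q−1) = n − (p+q) + 1, so p + q = 37771 − 37312 + 1 = 460.
p and q are the roots of t² − 460t + 37771 = 0.
Discriminant: 460² − 4·37771 = 211600 − 151084 = 60516; √60516 = 246.
q = (460 − 246)/2 = 107, p = (460 + 246)/2 = 353.
Check: 107 · 353 = 37771.

353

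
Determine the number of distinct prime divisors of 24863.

24863 = 23^2 · 47
24863 = 23^2 · 47, which has 2 distinct prime factors.

2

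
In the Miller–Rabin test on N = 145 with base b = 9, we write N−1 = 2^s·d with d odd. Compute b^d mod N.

64

145 − 1 = 144 = 2^4 · 9, so d = 9.
9^1 ≡ 9 (mod 145)
9^2 ≡ 9^2 = 81 ≡ 81 (mod 145)
9^4 ≡ 81^2 = 6561 ≡ 36 (mod 145)
9^8 ≡ 36^2 = 1296 ≡ 136 (mod 145)
9 = 8 + 1 in binary powers of 2.
So 9^9 ≡ 136 · 9 ≡ 64 (mod 145).
Squaring chain: 64 → 36 → 136 → 81; never reaches −1, so base 9 is a Miller–Rabin witness that 145 is composite.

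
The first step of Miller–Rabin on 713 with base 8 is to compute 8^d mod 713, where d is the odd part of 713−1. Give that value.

376

713 − 1 = 712 = 2^3 · 89, so d = 89.
8^1 ≡ 8 (mod 713)
8^2 ≡ 8^2 = 64 ≡ 64 (mod 713)
8^4 ≡ 64^2 = 4096 ≡ 531 (mod 713)
8^8 ≡ 531^2 = 281961 ≡ 326 (mod 713)
8^16 ≡ 326^2 = 106276 ≡ 39 (mod 713)
8^32 ≡ 39^2 = 1521 ≡ 95 (mod 713)
8^64 ≡ 95^2 = 9025 ≡ 469 (mod 713)
89 = 64 + 16 + 8 + 1 in binary powers of 2.
So 8^89 ≡ 469 · 39 · 326 · 8 ≡ 376 (mod 713).
Squaring chain: 376 → 202 → 163; never reaches −1, so base 8 is a Miller–Rabin witness that 713 is composite.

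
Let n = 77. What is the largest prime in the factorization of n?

77 = 7 · 11
11 is prime.
So 77 = 7 · 11; the largest prime factor is 11.

11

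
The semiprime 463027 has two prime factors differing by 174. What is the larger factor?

773

Since p = q + 174, we have 463027 = q(q + 174), so q² + 174q − 463027 = 0.
Discriminant: 174² + 4·463027 = 30276 + 1852108 = 1882384; √1882384 = 1372.
q = (−174 + 1372)/2 = 599, and p = q + 174 = 773.
Check: 599 · 773 = 463027.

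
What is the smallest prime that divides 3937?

3937 is odd.
Digit sum 22, not divisible by 3.
Ends in 7: not divisible by 5.
7: 3937 = 7·562 + 3
11: 3937 = 11·357 + 10
13: 3937 = 13·302 + 11
17: 3937 = 17·231 + 10
19: 3937 = 19·207 + 4
23: 3937 = 23·171 + 4
29: 3937 = 29·135 + 22
31: 3937 = 31·127

31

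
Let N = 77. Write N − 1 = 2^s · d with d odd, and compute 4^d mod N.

25

77 − 1 = 76 = 2^2 · 19, so d = 19.
4^1 ≡ 4 (mod 77)
4^2 ≡ 4^2 = 16 ≡ 16 (mod 77)
4^4 ≡ 16^2 = 256 ≡ 25 (mod 77)
4^8 ≡ 25^2 = 625 ≡ 9 (mod 77)
4^16 ≡ 9^2 = 81 ≡ 4 (mod 77)
19 = 16 + 2 + 1 in binary powers of 2.
So 4^19 ≡ 4 · 16 · 4 ≡ 25 (mod 77).
Squaring chain: 25 → 9; never reaches −1, so base 4 is a Miller–Rabin witness that 77 is composite.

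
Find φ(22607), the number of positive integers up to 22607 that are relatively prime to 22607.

19872

Factor: 22607 = 13 · 37 · 47.
φ(22607) = (13−1) · (37−1) · (47−1) = 12 · 36 · 46 = 19872.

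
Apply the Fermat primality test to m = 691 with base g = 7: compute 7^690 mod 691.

1

7^1 ≡ 7 (mod 691)
7^2 ≡ 7^2 = 49 ≡ 49 (mod 691)
7^4 ≡ 49^2 = 2401 ≡ 328 (mod 691)
7^8 ≡ 328^2 = 107584 ≡ 479 (mod 691)
7^16 ≡ 479^2 = 229441 ≡ 29 (mod 691)
7^32 ≡ 29^2 = 841 ≡ 150 (mod 691)
7^64 ≡ 150^2 = 22500 ≡ 388 (mod 691)
7^128 ≡ 388^2 = 150544 ≡ 597 (mod 691)
7^256 ≡ 597^2 = 356409 ≡ 544 (mod 691)
7^512 ≡ 544^2 = 295936 ≡ 188 (mod 691)
690 = 512 + 128 + 32 + 16 + 2 in binary powers of 2.
So 7^690 ≡ 188 · 597 · 150 · 29 · 49 ≡ 1 (mod 691).
Since the result is 1, base 7 gives no evidence that 691 is composite.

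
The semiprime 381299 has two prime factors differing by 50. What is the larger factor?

Since p = q + 50, we have 381299 = q(q + 50), so q² + 50q − 381299 = 0.
Discriminant: 50² + 4·381299 = 2500 + 1525196 = 1527696; √1527696 = 1236.
q = (−50 + 1236)/2 = 593, and p = q + 50 = 643.
Check: 593 · 643 = 381299.

643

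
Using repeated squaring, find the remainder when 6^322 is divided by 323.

104

6^1 ≡ 6 (mod 323)
6^2 ≡ 6^2 = 36 ≡ 36 (mod 323)
6^4 ≡ 36^2 = 1296 ≡ 4 (mod 323)
6^8 ≡ 4^2 = 16 ≡ 16 (mod 323)
6^16 ≡ 16^2 = 256 ≡ 256 (mod 323)
6^32 ≡ 256^2 = 65536 ≡ 290 (mod 323)
6^64 ≡ 290^2 = 84100 ≡ 120 (mod 323)
6^128 ≡ 120^2 = 14400 ≡ 188 (mod 323)
6^256 ≡ 188^2 = 35344 ≡ 137 (mod 323)
322 = 256 + 64 + 2 in binary powers of 2.
So 6^322 ≡ 137 · 120 · 36 ≡ 104 (mod 323).
Since 104 ≠ 1, base 6 is a Fermat witness: 323 is composite.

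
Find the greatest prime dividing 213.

213 = 3 · 71
71 is prime.
So 213 = 3 · 71; the largest prime factor is 71.

71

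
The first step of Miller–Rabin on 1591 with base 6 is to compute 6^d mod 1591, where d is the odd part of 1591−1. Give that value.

216

1591 − 1 = 1590 = 2^1 · 795, so d = 795.
6^1 ≡ 6 (mod 1591)
6^2 ≡ 6^2 = 36 ≡ 36 (mod 1591)
6^4 ≡ 36^2 = 1296 ≡ 1296 (mod 1591)
6^8 ≡ 1296^2 = 1679616 ≡ 1111 (mod 1591)
6^16 ≡ 1111^2 = 1234321 ≡ 1296 (mod 1591)
6^32 ≡ 1296^2 = 1679616 ≡ 1111 (mod 1591)
6^64 ≡ 1111^2 = 1234321 ≡ 1296 (mod 1591)
6^128 ≡ 1296^2 = 1679616 ≡ 1111 (mod 1591)
6^256 ≡ 1111^2 = 1234321 ≡ 1296 (mod 1591)
6^512 ≡ 1296^2 = 1679616 ≡ 1111 (mod 1591)
795 = 512 + 256 + 16 + 8 + 2 + 1 in binary powers of 2.
So 6^795 ≡ 1111 · 1296 · 1296 · 1111 · 36 · 6 ≡ 216 (mod 1591).
Squaring chain: 216; never reaches −1, so base 6 is a Miller–Rabin witness that 1591 is composite.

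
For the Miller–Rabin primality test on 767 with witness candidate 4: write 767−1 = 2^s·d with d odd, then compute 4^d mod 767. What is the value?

767 − 1 = 766 = 2^1 · 383, so d = 383.
4^1 ≡ 4 (mod 767)
4^2 ≡ 4^2 = 16 ≡ 16 (mod 767)
4^4 ≡ 16^2 = 256 ≡ 256 (mod 767)
4^8 ≡ 256^2 = 65536 ≡ 341 (mod 767)
4^16 ≡ 341^2 = 116281 ≡ 464 (mod 767)
4^32 ≡ 464^2 = 215296 ≡ 536 (mod 767)
4^64 ≡ 536^2 = 287296 ≡ 438 (mod 767)
4^128 ≡ 438^2 = 191844 ≡ 94 (mod 767)
4^256 ≡ 94^2 = 8836 ≡ 399 (mod 767)
383 = 256 + 64 + 32 + 16 + 8 + 4 + 2 + 1 in binary powers of 2.
So 4^383 ≡ 399 · 438 · 536 · 464 · 341 · 256 · 16 · 4 ≡ 556 (mod 767).
Squaring chain: 556; never reaches −1, so base 4 is a Miller–Rabin witness that 767 is composite.

556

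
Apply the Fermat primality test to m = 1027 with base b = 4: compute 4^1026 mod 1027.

4^1 ≡ 4 (mod 1027)
4^2 ≡ 4^2 = 16 ≡ 16 (mod 1027)
4^4 ≡ 16^2 = 256 ≡ 256 (mod 1027)
4^8 ≡ 256^2 = 65536 ≡ 835 (mod 1027)
4^16 ≡ 835^2 = 697225 ≡ 919 (mod 1027)
4^32 ≡ 919^2 = 844561 ≡ 367 (mod 1027)
4^64 ≡ 367^2 = 134689 ≡ 152 (mod 1027)
4^128 ≡ 152^2 = 23104 ≡ 510 (mod 1027)
4^256 ≡ 510^2 = 260100 ≡ 269 (mod 1027)
4^512 ≡ 269^2 = 72361 ≡ 471 (mod 1027)
4^1024 ≡ 471^2 = 221841 ≡ 9 (mod 1027)
1026 = 1024 + 2 in binary powers of 2.
So 4^1026 ≡ 9 · 16 ≡ 144 (mod 1027).
Since 144 ≠ 1, base 4 is a Fermat witness: 1027 is composite.

144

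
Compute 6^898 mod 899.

645

6^1 ≡ 6 (mod 899)
6^2 ≡ 6^2 = 36 ≡ 36 (mod 899)
6^4 ≡ 36^2 = 1296 ≡ 397 (mod 899)
6^8 ≡ 397^2 = 157609 ≡ 284 (mod 899)
6^16 ≡ 284^2 = 80656 ≡ 645 (mod 899)
6^32 ≡ 645^2 = 416025 ≡ 687 (mod 899)
6^64 ≡ 687^2 = 471969 ≡ 893 (mod 899)
6^128 ≡ 893^2 = 797449 ≡ 36 (mod 899)
6^256 ≡ 36^2 = 1296 ≡ 397 (mod 899)
6^512 ≡ 397^2 = 157609 ≡ 284 (mod 899)
898 = 512 + 256 + 128 + 2 in binary powers of 2.
So 6^898 ≡ 284 · 397 · 36 · 36 ≡ 645 (mod 899).
Since 645 ≠ 1, base 6 is a Fermat witness: 899 is composite.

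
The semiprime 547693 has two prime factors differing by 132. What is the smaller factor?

677

Since p = q + 132, we have 547693 = q(q + 132), so q² + 132q − 547693 = 0.
Discriminant: 132² + 4·547693 = 17424 + 2190772 = 2208196; √2208196 = 1486.
q = (−132 + 1486)/2 = 677, and p = q + 132 = 809.
Check: 677 · 809 = 547693.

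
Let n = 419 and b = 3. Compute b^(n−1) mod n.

1

3^1 ≡ 3 (mod 419)
3^2 ≡ 3^2 = 9 ≡ 9 (mod 419)
3^4 ≡ 9^2 = 81 ≡ 81 (mod 419)
3^8 ≡ 81^2 = 6561 ≡ 276 (mod 419)
3^16 ≡ 276^2 = 76176 ≡ 337 (mod 419)
3^32 ≡ 337^2 = 113569 ≡ 20 (mod 419)
3^64 ≡ 20^2 = 400 ≡ 400 (mod 419)
3^128 ≡ 400^2 = 160000 ≡ 361 (mod 419)
3^256 ≡ 361^2 = 130321 ≡ 12 (mod 419)
418 = 256 + 128 + 32 + 2 in binary powers of 2.
So 3^418 ≡ 12 · 361 · 20 · 9 ≡ 1 (mod 419).
Since the result is 1, base 3 gives no evidence that 419 is composite.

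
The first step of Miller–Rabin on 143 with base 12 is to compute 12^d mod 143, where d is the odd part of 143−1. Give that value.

143 − 1 = 142 = 2^1 · 71, so d = 71.
12^1 ≡ 12 (mod 143)
12^2 ≡ 12^2 = 144 ≡ 1 (mod 143)
12^4 ≡ 1^2 = 1 ≡ 1 (mod 143)
12^8 ≡ 1^2 = 1 ≡ 1 (mod 143)
12^16 ≡ 1^2 = 1 ≡ 1 (mod 143)
12^32 ≡ 1^2 = 1 ≡ 1 (mod 143)
12^64 ≡ 1^2 = 1 ≡ 1 (mod 143)
71 = 64 + 4 + 2 + 1 in binary powers of 2.
So 12^71 ≡ 1 · 1 · 1 · 12 ≡ 12 (mod 143).
Squaring chain: 12; never reaches −1, so base 12 is a Miller–Rabin witness that 143 is composite.

12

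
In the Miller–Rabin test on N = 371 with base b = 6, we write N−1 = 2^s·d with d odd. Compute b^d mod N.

216

371 − 1 = 370 = 2^1 · 185, so d = 185.
6^1 ≡ 6 (mod 371)
6^2 ≡ 6^2 = 36 ≡ 36 (mod 371)
6^4 ≡ 36^2 = 1296 ≡ 183 (mod 371)
6^8 ≡ 183^2 = 33489 ≡ 99 (mod 371)
6^16 ≡ 99^2 = 9801 ≡ 155 (mod 371)
6^32 ≡ 155^2 = 24025 ≡ 281 (mod 371)
6^64 ≡ 281^2 = 78961 ≡ 309 (mod 371)
6^128 ≡ 309^2 = 95481 ≡ 134 (mod 371)
185 = 128 + 32 + 16 + 8 + 1 in binary powers of 2.
So 6^185 ≡ 134 · 281 · 155 · 99 · 6 ≡ 216 (mod 371).
Squaring chain: 216; never reaches −1, so base 6 is a Miller–Rabin witness that 371 is composite.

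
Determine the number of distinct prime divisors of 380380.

6

380380 = 2^2 · 95095
95095 = 5 · 19019
19019 = 7 · 2717
2717 = 11 · 247
247 = 13 · 19
380380 = 2^2 · 5 · 7 · 11 · 13 · 19, which has 6 distinct prime factors.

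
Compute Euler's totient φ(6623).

6408

Factor: 6623 = 37 · 179.
φ(6623) = (37−1) · (179−1) = 36 · 178 = 6408.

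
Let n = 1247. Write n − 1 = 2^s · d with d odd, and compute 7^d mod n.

639

1247 − 1 = 1246 = 2^1 · 623, so d = 623.
7^1 ≡ 7 (mod 1247)
7^2 ≡ 7^2 = 49 ≡ 49 (mod 1247)
7^4 ≡ 49^2 = 2401 ≡ 1154 (mod 1247)
7^8 ≡ 1154^2 = 1331716 ≡ 1167 (mod 1247)
7^16 ≡ 1167^2 = 1361889 ≡ 165 (mod 1247)
7^32 ≡ 165^2 = 27225 ≡ 1038 (mod 1247)
7^64 ≡ 1038^2 = 1077444 ≡ 36 (mod 1247)
7^128 ≡ 36^2 = 1296 ≡ 49 (mod 1247)
7^256 ≡ 49^2 = 2401 ≡ 1154 (mod 1247)
7^512 ≡ 1154^2 = 1331716 ≡ 1167 (mod 1247)
623 = 512 + 64 + 32 + 8 + 4 + 2 + 1 in binary powers of 2.
So 7^623 ≡ 1167 · 36 · 1038 · 1167 · 1154 · 49 · 7 ≡ 639 (mod 1247).
Squaring chain: 639; never reaches −1, so base 7 is a Miller–Rabin witness that 1247 is composite.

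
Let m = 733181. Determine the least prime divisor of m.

31

733181 is odd.
Digit sum 23, not divisible by 3.
Ends in 1: not divisible by 5.
7: 733181 = 7·104740 + 1
11: 733181 = 11·66652 + 9
13: 733181 = 13·56398 + 7
17: 733181 = 17·43128 + 5
19: 733181 = 19·38588 + 9
23: 733181 = 23·31877 + 10
29: 733181 = 29·25282 + 3
31: 733181 = 31·23651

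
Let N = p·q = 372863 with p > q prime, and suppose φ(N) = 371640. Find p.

653

φ(n) = (p−1)(q−1) = n − (p+q) + 1, so p + q = 372863 − 371640 + 1 = 1224.
p and q are the roots of t² − 1224t + 372863 = 0.
Discriminant: 1224² − 4·372863 = 1498176 − 1491452 = 6724; √6724 = 82.
q = (1224 − 82)/2 = 571, p = (1224 + 82)/2 = 653.
Check: 571 · 653 = 372863.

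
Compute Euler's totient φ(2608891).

2571216

Factor: 2608891 = 137^2 · 139.
φ(2608891) = 137^1·(137−1) · (139−1) = 18632 · 138 = 2571216.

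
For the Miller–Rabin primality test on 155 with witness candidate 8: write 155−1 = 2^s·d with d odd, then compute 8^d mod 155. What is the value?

33

155 − 1 = 154 = 2^1 · 77, so d = 77.
8^1 ≡ 8 (mod 155)
8^2 ≡ 8^2 = 64 ≡ 64 (mod 155)
8^4 ≡ 64^2 = 4096 ≡ 66 (mod 155)
8^8 ≡ 66^2 = 4356 ≡ 16 (mod 155)
8^16 ≡ 16^2 = 256 ≡ 101 (mod 155)
8^32 ≡ 101^2 = 10201 ≡ 126 (mod 155)
8^64 ≡ 126^2 = 15876 ≡ 66 (mod 155)
77 = 64 + 8 + 4 + 1 in binary powers of 2.
So 8^77 ≡ 66 · 16 · 66 · 8 ≡ 33 (mod 155).
Squaring chain: 33; never reaches −1, so base 8 is a Miller–Rabin witness that 155 is composite.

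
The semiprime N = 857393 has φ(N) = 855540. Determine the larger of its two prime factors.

971

φ(n) = (p−1)(q−1) = n − (p+q) + 1, so p + q = 857393 − 855540 + 1 = 1854.
p and q are the roots of t² − 1854t + 857393 = 0.
Discriminant: 1854² − 4·857393 = 3437316 − 3429572 = 7744; √7744 = 88.
q = (1854 − 88)/2 = 883, p = (1854 + 88)/2 = 971.
Check: 883 · 971 = 857393.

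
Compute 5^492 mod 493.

344

5^1 ≡ 5 (mod 493)
5^2 ≡ 5^2 = 25 ≡ 25 (mod 493)
5^4 ≡ 25^2 = 625 ≡ 132 (mod 493)
5^8 ≡ 132^2 = 17424 ≡ 169 (mod 493)
5^16 ≡ 169^2 = 28561 ≡ 460 (mod 493)
5^32 ≡ 460^2 = 211600 ≡ 103 (mod 493)
5^64 ≡ 103^2 = 10609 ≡ 256 (mod 493)
5^128 ≡ 256^2 = 65536 ≡ 460 (mod 493)
5^256 ≡ 460^2 = 211600 ≡ 103 (mod 493)
492 = 256 + 128 + 64 + 32 + 8 + 4 in binary powers of 2.
So 5^492 ≡ 103 · 460 · 256 · 103 · 169 · 132 ≡ 344 (mod 493).
Since 344 ≠ 1, base 5 is a Fermat witness: 493 is composite.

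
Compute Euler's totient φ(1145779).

Factor: 1145779 = 37 · 173 · 179.
φ(1145779) = (37−1) · (173−1) · (179−1) = 36 · 172 · 178 = 1102176.

1102176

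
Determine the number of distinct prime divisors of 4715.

3

4715 = 5 · 943
943 = 23 · 41
4715 = 5 · 23 · 41, which has 3 distinct prime factors.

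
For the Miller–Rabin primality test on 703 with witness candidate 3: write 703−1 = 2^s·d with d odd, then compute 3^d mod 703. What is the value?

703 − 1 = 702 = 2^1 · 351, so d = 351.
3^1 ≡ 3 (mod 703)
3^2 ≡ 3^2 = 9 ≡ 9 (mod 703)
3^4 ≡ 9^2 = 81 ≡ 81 (mod 703)
3^8 ≡ 81^2 = 6561 ≡ 234 (mod 703)
3^16 ≡ 234^2 = 54756 ≡ 625 (mod 703)
3^32 ≡ 625^2 = 390625 ≡ 460 (mod 703)
3^64 ≡ 460^2 = 211600 ≡ 700 (mod 703)
3^128 ≡ 700^2 = 490000 ≡ 9 (mod 703)
3^256 ≡ 9^2 = 81 ≡ 81 (mod 703)
351 = 256 + 64 + 16 + 8 + 4 + 2 + 1 in binary powers of 2.
So 3^351 ≡ 81 · 700 · 625 · 234 · 81 · 9 · 3 ≡ 702 (mod 703).
Since 3^d ≡ 702 (mod 703), base 3 does not prove 703 composite.

702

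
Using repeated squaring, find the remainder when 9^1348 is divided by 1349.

1068

9^1 ≡ 9 (mod 1349)
9^2 ≡ 9^2 = 81 ≡ 81 (mod 1349)
9^4 ≡ 81^2 = 6561 ≡ 1165 (mod 1349)
9^8 ≡ 1165^2 = 1357225 ≡ 131 (mod 1349)
9^16 ≡ 131^2 = 17161 ≡ 973 (mod 1349)
9^32 ≡ 973^2 = 946729 ≡ 1080 (mod 1349)
9^64 ≡ 1080^2 = 1166400 ≡ 864 (mod 1349)
9^128 ≡ 864^2 = 746496 ≡ 499 (mod 1349)
9^256 ≡ 499^2 = 249001 ≡ 785 (mod 1349)
9^512 ≡ 785^2 = 616225 ≡ 1081 (mod 1349)
9^1024 ≡ 1081^2 = 1168561 ≡ 327 (mod 1349)
1348 = 1024 + 256 + 64 + 4 in binary powers of 2.
So 9^1348 ≡ 327 · 785 · 864 · 1165 ≡ 1068 (mod 1349).
Since 1068 ≠ 1, base 9 is a Fermat witness: 1349 is composite.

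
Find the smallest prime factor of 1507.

11

1507 is odd.
Digit sum 13, not divisible by 3.
Ends in 7: not divisible by 5.
7: 1507 = 7·215 + 2
11: 1507 = 11·137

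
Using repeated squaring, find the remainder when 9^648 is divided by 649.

9^1 ≡ 9 (mod 649)
9^2 ≡ 9^2 = 81 ≡ 81 (mod 649)
9^4 ≡ 81^2 = 6561 ≡ 71 (mod 649)
9^8 ≡ 71^2 = 5041 ≡ 498 (mod 649)
9^16 ≡ 498^2 = 248004 ≡ 86 (mod 649)
9^32 ≡ 86^2 = 7396 ≡ 257 (mod 649)
9^64 ≡ 257^2 = 66049 ≡ 500 (mod 649)
9^128 ≡ 500^2 = 250000 ≡ 135 (mod 649)
9^256 ≡ 135^2 = 18225 ≡ 53 (mod 649)
9^512 ≡ 53^2 = 2809 ≡ 213 (mod 649)
648 = 512 + 128 + 8 in binary powers of 2.
So 9^648 ≡ 213 · 135 · 498 ≡ 454 (mod 649).
Since 454 ≠ 1, base 9 is a Fermat witness: 649 is composite.

454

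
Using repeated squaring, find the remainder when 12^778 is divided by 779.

121

12^1 ≡ 12 (mod 779)
12^2 ≡ 12^2 = 144 ≡ 144 (mod 779)
12^4 ≡ 144^2 = 20736 ≡ 482 (mod 779)
12^8 ≡ 482^2 = 232324 ≡ 182 (mod 779)
12^16 ≡ 182^2 = 33124 ≡ 406 (mod 779)
12^32 ≡ 406^2 = 164836 ≡ 467 (mod 779)
12^64 ≡ 467^2 = 218089 ≡ 748 (mod 779)
12^128 ≡ 748^2 = 559504 ≡ 182 (mod 779)
12^256 ≡ 182^2 = 33124 ≡ 406 (mod 779)
12^512 ≡ 406^2 = 164836 ≡ 467 (mod 779)
778 = 512 + 256 + 8 + 2 in binary powers of 2.
So 12^778 ≡ 467 · 406 · 182 · 144 ≡ 121 (mod 779).
Since 121 ≠ 1, base 12 is a Fermat witness: 779 is composite.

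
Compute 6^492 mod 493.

6^1 ≡ 6 (mod 493)
6^2 ≡ 6^2 = 36 ≡ 36 (mod 493)
6^4 ≡ 36^2 = 1296 ≡ 310 (mod 493)
6^8 ≡ 310^2 = 96100 ≡ 458 (mod 493)
6^16 ≡ 458^2 = 209764 ≡ 239 (mod 493)
6^32 ≡ 239^2 = 57121 ≡ 426 (mod 493)
6^64 ≡ 426^2 = 181476 ≡ 52 (mod 493)
6^128 ≡ 52^2 = 2704 ≡ 239 (mod 493)
6^256 ≡ 239^2 = 57121 ≡ 426 (mod 493)
492 = 256 + 128 + 64 + 32 + 8 + 4 in binary powers of 2.
So 6^492 ≡ 426 · 239 · 52 · 426 · 458 · 310 ≡ 268 (mod 493).
Since 268 ≠ 1, base 6 is a Fermat witness: 493 is composite.

268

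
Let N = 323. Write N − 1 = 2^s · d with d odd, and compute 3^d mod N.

323 − 1 = 322 = 2^1 · 161, so d = 161.
3^1 ≡ 3 (mod 323)
3^2 ≡ 3^2 = 9 ≡ 9 (mod 323)
3^4 ≡ 9^2 = 81 ≡ 81 (mod 323)
3^8 ≡ 81^2 = 6561 ≡ 101 (mod 323)
3^16 ≡ 101^2 = 10201 ≡ 188 (mod 323)
3^32 ≡ 188^2 = 35344 ≡ 137 (mod 323)
3^64 ≡ 137^2 = 18769 ≡ 35 (mod 323)
3^128 ≡ 35^2 = 1225 ≡ 256 (mod 323)
161 = 128 + 32 + 1 in binary powers of 2.
So 3^161 ≡ 256 · 137 · 3 ≡ 241 (mod 323).
Squaring chain: 241; never reaches −1, so base 3 is a Miller–Rabin witness that 323 is composite.

241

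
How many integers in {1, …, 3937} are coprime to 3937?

3780

Factor: 3937 = 31 · 127.
φ(3937) = (31−1) · (127−1) = 30 · 126 = 3780.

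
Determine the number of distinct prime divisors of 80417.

3

80417 = 29 · 2773
2773 = 47 · 59
80417 = 29 · 47 · 59, which has 3 distinct prime factors.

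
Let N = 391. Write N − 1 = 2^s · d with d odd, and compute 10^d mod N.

391 − 1 = 390 = 2^1 · 195, so d = 195.
10^1 ≡ 10 (mod 391)
10^2 ≡ 10^2 = 100 ≡ 100 (mod 391)
10^4 ≡ 100^2 = 10000 ≡ 225 (mod 391)
10^8 ≡ 225^2 = 50625 ≡ 186 (mod 391)
10^16 ≡ 186^2 = 34596 ≡ 188 (mod 391)
10^32 ≡ 188^2 = 35344 ≡ 154 (mod 391)
10^64 ≡ 154^2 = 23716 ≡ 256 (mod 391)
10^128 ≡ 256^2 = 65536 ≡ 239 (mod 391)
195 = 128 + 64 + 2 + 1 in binary powers of 2.
So 10^195 ≡ 239 · 256 · 100 · 10 ≡ 320 (mod 391).
Squaring chain: 320; never reaches −1, so base 10 is a Miller–Rabin witness that 391 is composite.

320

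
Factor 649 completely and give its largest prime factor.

59

649 = 11 · 59
59 is prime.
So 649 = 11 · 59; the largest prime factor is 59.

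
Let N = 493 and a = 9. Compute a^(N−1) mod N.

9^1 ≡ 9 (mod 493)
9^2 ≡ 9^2 = 81 ≡ 81 (mod 493)
9^4 ≡ 81^2 = 6561 ≡ 152 (mod 493)
9^8 ≡ 152^2 = 23104 ≡ 426 (mod 493)
9^16 ≡ 426^2 = 181476 ≡ 52 (mod 493)
9^32 ≡ 52^2 = 2704 ≡ 239 (mod 493)
9^64 ≡ 239^2 = 57121 ≡ 426 (mod 493)
9^128 ≡ 426^2 = 181476 ≡ 52 (mod 493)
9^256 ≡ 52^2 = 2704 ≡ 239 (mod 493)
492 = 256 + 128 + 64 + 32 + 8 + 4 in binary powers of 2.
So 9^492 ≡ 239 · 52 · 426 · 239 · 426 · 152 ≡ 458 (mod 493).
Since 458 ≠ 1, base 9 is a Fermat witness: 493 is composite.

458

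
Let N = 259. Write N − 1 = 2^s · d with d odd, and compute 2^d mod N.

259 − 1 = 258 = 2^1 · 129, so d = 129.
2^1 ≡ 2 (mod 259)
2^2 ≡ 2^2 = 4 ≡ 4 (mod 259)
2^4 ≡ 4^2 = 16 ≡ 16 (mod 259)
2^8 ≡ 16^2 = 256 ≡ 256 (mod 259)
2^16 ≡ 256^2 = 65536 ≡ 9 (mod 259)
2^32 ≡ 9^2 = 81 ≡ 81 (mod 259)
2^64 ≡ 81^2 = 6561 ≡ 86 (mod 259)
2^128 ≡ 86^2 = 7396 ≡ 144 (mod 259)
129 = 128 + 1 in binary powers of 2.
So 2^129 ≡ 144 · 2 ≡ 29 (mod 259).
Squaring chain: 29; never reaches −1, so base 2 is a Miller–Rabin witness that 259 is composite.

29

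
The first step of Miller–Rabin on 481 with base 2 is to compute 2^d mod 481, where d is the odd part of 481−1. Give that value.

60

481 − 1 = 480 = 2^5 · 15, so d = 15.
2^1 ≡ 2 (mod 481)
2^2 ≡ 2^2 = 4 ≡ 4 (mod 481)
2^4 ≡ 4^2 = 16 ≡ 16 (mod 481)
2^8 ≡ 16^2 = 256 ≡ 256 (mod 481)
15 = 8 + 4 + 2 + 1 in binary powers of 2.
So 2^15 ≡ 256 · 16 · 4 · 2 ≡ 60 (mod 481).
Squaring chain: 60 → 233 → 417 → 248 → 417; never reaches −1, so base 2 is a Miller–Rabin witness that 481 is composite.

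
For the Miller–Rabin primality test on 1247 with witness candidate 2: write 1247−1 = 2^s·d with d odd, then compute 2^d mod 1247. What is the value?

128

1247 − 1 = 1246 = 2^1 · 623, so d = 623.
2^1 ≡ 2 (mod 1247)
2^2 ≡ 2^2 = 4 ≡ 4 (mod 1247)
2^4 ≡ 4^2 = 16 ≡ 16 (mod 1247)
2^8 ≡ 16^2 = 256 ≡ 256 (mod 1247)
2^16 ≡ 256^2 = 65536 ≡ 692 (mod 1247)
2^32 ≡ 692^2 = 478864 ≡ 16 (mod 1247)
2^64 ≡ 16^2 = 256 ≡ 256 (mod 1247)
2^128 ≡ 256^2 = 65536 ≡ 692 (mod 1247)
2^256 ≡ 692^2 = 478864 ≡ 16 (mod 1247)
2^512 ≡ 16^2 = 256 ≡ 256 (mod 1247)
623 = 512 + 64 + 32 + 8 + 4 + 2 + 1 in binary powers of 2.
So 2^623 ≡ 256 · 256 · 16 · 256 · 16 · 4 · 2 ≡ 128 (mod 1247).
Squaring chain: 128; never reaches −1, so base 2 is a Miller–Rabin witness that 1247 is composite.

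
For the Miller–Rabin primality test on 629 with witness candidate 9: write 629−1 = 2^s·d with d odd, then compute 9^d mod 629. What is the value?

629 − 1 = 628 = 2^2 · 157, so d = 157.
9^1 ≡ 9 (mod 629)
9^2 ≡ 9^2 = 81 ≡ 81 (mod 629)
9^4 ≡ 81^2 = 6561 ≡ 271 (mod 629)
9^8 ≡ 271^2 = 73441 ≡ 477 (mod 629)
9^16 ≡ 477^2 = 227529 ≡ 460 (mod 629)
9^32 ≡ 460^2 = 211600 ≡ 256 (mod 629)
9^64 ≡ 256^2 = 65536 ≡ 120 (mod 629)
9^128 ≡ 120^2 = 14400 ≡ 562 (mod 629)
157 = 128 + 16 + 8 + 4 + 1 in binary powers of 2.
So 9^157 ≡ 562 · 460 · 477 · 271 · 9 ≡ 382 (mod 629).
Squaring chain: 382 → 625; never reaches −1, so base 9 is a Miller–Rabin witness that 629 is composite.

382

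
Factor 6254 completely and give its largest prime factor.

59

6254 = 2 · 3127
3127 = 53 · 59
59 is prime.
So 6254 = 2 · 53 · 59; the largest prime factor is 59.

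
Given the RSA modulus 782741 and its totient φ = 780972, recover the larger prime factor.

φ(n) = (p−1)(q−1) = n − (p+q) + 1, so p + q = 782741 − 780972 + 1 = 1770.
p and q are the roots of t² − 1770t + 782741 = 0.
Discriminant: 1770² − 4·782741 = 3132900 − 3130964 = 1936; √1936 = 44.
q = (1770 − 44)/2 = 863, p = (1770 + 44)/2 = 907.
Check: 863 · 907 = 782741.

907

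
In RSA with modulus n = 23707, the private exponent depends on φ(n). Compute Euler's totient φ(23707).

23400

Factor: 23707 = 151 · 157.
φ(23707) = (151−1) · (157−1) = 150 · 156 = 23400.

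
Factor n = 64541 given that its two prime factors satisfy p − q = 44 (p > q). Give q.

233

Since p = q + 44, we have 64541 = q(q + 44), so q² + 44q − 64541 = 0.
Discriminant: 44² + 4·64541 = 1936 + 258164 = 260100; √260100 = 510.
q = (−44 + 510)/2 = 233, and p = q + 44 = 277.
Check: 233 · 277 = 64541.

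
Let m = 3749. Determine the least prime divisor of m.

23

3749 is odd.
Digit sum 23, not divisible by 3.
Ends in 9: not divisible by 5.
7: 3749 = 7·535 + 4
11: 3749 = 11·340 + 9
13: 3749 = 13·288 + 5
17: 3749 = 17·220 + 9
19: 3749 = 19·197 + 6
23: 3749 = 23·163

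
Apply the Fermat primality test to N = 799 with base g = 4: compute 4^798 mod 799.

4^1 ≡ 4 (mod 799)
4^2 ≡ 4^2 = 16 ≡ 16 (mod 799)
4^4 ≡ 16^2 = 256 ≡ 256 (mod 799)
4^8 ≡ 256^2 = 65536 ≡ 18 (mod 799)
4^16 ≡ 18^2 = 324 ≡ 324 (mod 799)
4^32 ≡ 324^2 = 104976 ≡ 307 (mod 799)
4^64 ≡ 307^2 = 94249 ≡ 766 (mod 799)
4^128 ≡ 766^2 = 586756 ≡ 290 (mod 799)
4^256 ≡ 290^2 = 84100 ≡ 205 (mod 799)
4^512 ≡ 205^2 = 42025 ≡ 477 (mod 799)
798 = 512 + 256 + 16 + 8 + 4 + 2 in binary powers of 2.
So 4^798 ≡ 477 · 205 · 324 · 18 · 256 · 16 ≡ 747 (mod 799).
Since 747 ≠ 1, base 4 is a Fermat witness: 799 is composite.

747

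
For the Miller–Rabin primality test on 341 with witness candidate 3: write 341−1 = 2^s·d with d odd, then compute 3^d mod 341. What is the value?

254

341 − 1 = 340 = 2^2 · 85, so d = 85.
3^1 ≡ 3 (mod 341)
3^2 ≡ 3^2 = 9 ≡ 9 (mod 341)
3^4 ≡ 9^2 = 81 ≡ 81 (mod 341)
3^8 ≡ 81^2 = 6561 ≡ 82 (mod 341)
3^16 ≡ 82^2 = 6724 ≡ 245 (mod 341)
3^32 ≡ 245^2 = 60025 ≡ 9 (mod 341)
3^64 ≡ 9^2 = 81 ≡ 81 (mod 341)
85 = 64 + 16 + 4 + 1 in binary powers of 2.
So 3^85 ≡ 81 · 245 · 81 · 3 ≡ 254 (mod 341).
Squaring chain: 254 → 67; never reaches −1, so base 3 is a Miller–Rabin witness that 341 is composite.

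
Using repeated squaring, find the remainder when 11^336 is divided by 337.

11^1 ≡ 11 (mod 337)
11^2 ≡ 11^2 = 121 ≡ 121 (mod 337)
11^4 ≡ 121^2 = 14641 ≡ 150 (mod 337)
11^8 ≡ 150^2 = 22500 ≡ 258 (mod 337)
11^16 ≡ 258^2 = 66564 ≡ 175 (mod 337)
11^32 ≡ 175^2 = 30625 ≡ 295 (mod 337)
11^64 ≡ 295^2 = 87025 ≡ 79 (mod 337)
11^128 ≡ 79^2 = 6241 ≡ 175 (mod 337)
11^256 ≡ 175^2 = 30625 ≡ 295 (mod 337)
336 = 256 + 64 + 16 in binary powers of 2.
So 11^336 ≡ 295 · 79 · 175 ≡ 1 (mod 337).
Since the result is 1, base 11 gives no evidence that 337 is composite.

1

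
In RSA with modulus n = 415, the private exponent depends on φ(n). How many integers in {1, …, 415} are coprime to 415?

Factor: 415 = 5 · 83.
φ(415) = (5−1) · (83−1) = 4 · 82 = 328.

328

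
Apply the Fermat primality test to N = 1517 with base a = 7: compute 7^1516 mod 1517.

7^1 ≡ 7 (mod 1517)
7^2 ≡ 7^2 = 49 ≡ 49 (mod 1517)
7^4 ≡ 49^2 = 2401 ≡ 884 (mod 1517)
7^8 ≡ 884^2 = 781456 ≡ 201 (mod 1517)
7^16 ≡ 201^2 = 40401 ≡ 959 (mod 1517)
7^32 ≡ 959^2 = 919681 ≡ 379 (mod 1517)
7^64 ≡ 379^2 = 143641 ≡ 1043 (mod 1517)
7^128 ≡ 1043^2 = 1087849 ≡ 160 (mod 1517)
7^256 ≡ 160^2 = 25600 ≡ 1328 (mod 1517)
7^512 ≡ 1328^2 = 1763584 ≡ 830 (mod 1517)
7^1024 ≡ 830^2 = 688900 ≡ 182 (mod 1517)
1516 = 1024 + 256 + 128 + 64 + 32 + 8 + 4 in binary powers of 2.
So 7^1516 ≡ 182 · 1328 · 160 · 1043 · 379 · 201 · 884 ≡ 107 (mod 1517).
Since 107 ≠ 1, base 7 is a Fermat witness: 1517 is composite.

107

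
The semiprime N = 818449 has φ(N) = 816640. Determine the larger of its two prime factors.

929

φ(n) = (p−1)(q−1) = n − (p+q) + 1, so p + q = 818449 − 816640 + 1 = 1810.
p and q are the roots of t² − 1810t + 818449 = 0.
Discriminant: 1810² − 4·818449 = 3276100 − 3273796 = 2304; √2304 = 48.
q = (1810 − 48)/2 = 881, p = (1810 + 48)/2 = 929.
Check: 881 · 929 = 818449.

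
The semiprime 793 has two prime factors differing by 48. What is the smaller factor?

13

Since p = q + 48, we have 793 = q(q + 48), so q² + 48q − 793 = 0.
Discriminant: 48² + 4·793 = 2304 + 3172 = 5476; √5476 = 74.
q = (−48 + 74)/2 = 13, and p = q + 48 = 61.
Check: 13 · 61 = 793.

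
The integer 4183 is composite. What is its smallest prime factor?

47

4183 is odd.
Digit sum 16, not divisible by 3.
Ends in 3: not divisible by 5.
7: 4183 = 7·597 + 4
11: 4183 = 11·380 + 3
13: 4183 = 13·321 + 10
17: 4183 = 17·246 + 1
19: 4183 = 19·220 + 3
23: 4183 = 23·181 + 20
29: 4183 = 29·144 + 7
31: 4183 = 31·134 + 29
37: 4183 = 37·113 + 2
41: 4183 = 41·102 + 1
43: 4183 = 43·97 + 12
47: 4183 = 47·89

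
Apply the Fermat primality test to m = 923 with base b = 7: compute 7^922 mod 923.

4

7^1 ≡ 7 (mod 923)
7^2 ≡ 7^2 = 49 ≡ 49 (mod 923)
7^4 ≡ 49^2 = 2401 ≡ 555 (mod 923)
7^8 ≡ 555^2 = 308025 ≡ 666 (mod 923)
7^16 ≡ 666^2 = 443556 ≡ 516 (mod 923)
7^32 ≡ 516^2 = 266256 ≡ 432 (mod 923)
7^64 ≡ 432^2 = 186624 ≡ 178 (mod 923)
7^128 ≡ 178^2 = 31684 ≡ 302 (mod 923)
7^256 ≡ 302^2 = 91204 ≡ 750 (mod 923)
7^512 ≡ 750^2 = 562500 ≡ 393 (mod 923)
922 = 512 + 256 + 128 + 16 + 8 + 2 in binary powers of 2.
So 7^922 ≡ 393 · 750 · 302 · 516 · 666 · 49 ≡ 4 (mod 923).
Since 4 ≠ 1, base 7 is a Fermat witness: 923 is composite.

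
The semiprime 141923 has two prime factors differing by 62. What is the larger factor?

409

Since p = q + 62, we have 141923 = q(q + 62), so q² + 62q − 141923 = 0.
Discriminant: 62² + 4·141923 = 3844 + 567692 = 571536; √571536 = 756.
q = (−62 + 756)/2 = 347, and p = q + 62 = 409.
Check: 347 · 409 = 141923.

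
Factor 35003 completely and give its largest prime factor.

35003 = 17 · 2059
2059 = 29 · 71
71 is prime.
So 35003 = 17 · 29 · 71; the largest prime factor is 71.

71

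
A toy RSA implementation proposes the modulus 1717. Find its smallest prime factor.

17

1717 is odd.
Digit sum 16, not divisible by 3.
Ends in 7: not divisible by 5.
7: 1717 = 7·245 + 2
11: 1717 = 11·156 + 1
13: 1717 = 13·132 + 1
17: 1717 = 17·101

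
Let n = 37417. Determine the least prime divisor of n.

37417 is odd.
Digit sum 22, not divisible by 3.
Ends in 7: not divisible by 5.
7: 37417 = 7·5345 + 2
11: 37417 = 11·3401 + 6
13: 37417 = 13·2878 + 3
17: 37417 = 17·2201

17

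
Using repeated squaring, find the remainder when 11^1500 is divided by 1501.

11^1 ≡ 11 (mod 1501)
11^2 ≡ 11^2 = 121 ≡ 121 (mod 1501)
11^4 ≡ 121^2 = 14641 ≡ 1132 (mod 1501)
11^8 ≡ 1132^2 = 1281424 ≡ 1071 (mod 1501)
11^16 ≡ 1071^2 = 1147041 ≡ 277 (mod 1501)
11^32 ≡ 277^2 = 76729 ≡ 178 (mod 1501)
11^64 ≡ 178^2 = 31684 ≡ 163 (mod 1501)
11^128 ≡ 163^2 = 26569 ≡ 1052 (mod 1501)
11^256 ≡ 1052^2 = 1106704 ≡ 467 (mod 1501)
11^512 ≡ 467^2 = 218089 ≡ 444 (mod 1501)
11^1024 ≡ 444^2 = 197136 ≡ 505 (mod 1501)
1500 = 1024 + 256 + 128 + 64 + 16 + 8 + 4 in binary powers of 2.
So 11^1500 ≡ 505 · 467 · 1052 · 163 · 277 · 1071 · 1132 ≡ 495 (mod 1501).
Since 495 ≠ 1, base 11 is a Fermat witness: 1501 is composite.

495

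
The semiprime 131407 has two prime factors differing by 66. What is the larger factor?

Since p = q + 66, we have 131407 = q(q + 66), so q² + 66q − 131407 = 0.
Discriminant: 66² + 4·131407 = 4356 + 525628 = 529984; √529984 = 728.
q = (−66 + 728)/2 = 331, and p = q + 66 = 397.
Check: 331 · 397 = 131407.

397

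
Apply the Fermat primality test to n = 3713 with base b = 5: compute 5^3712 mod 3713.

3391

5^1 ≡ 5 (mod 3713)
5^2 ≡ 5^2 = 25 ≡ 25 (mod 3713)
5^4 ≡ 25^2 = 625 ≡ 625 (mod 3713)
5^8 ≡ 625^2 = 390625 ≡ 760 (mod 3713)
5^16 ≡ 760^2 = 577600 ≡ 2085 (mod 3713)
5^32 ≡ 2085^2 = 4347225 ≡ 3015 (mod 3713)
5^64 ≡ 3015^2 = 9090225 ≡ 801 (mod 3713)
5^128 ≡ 801^2 = 641601 ≡ 2965 (mod 3713)
5^256 ≡ 2965^2 = 8791225 ≡ 2554 (mod 3713)
5^512 ≡ 2554^2 = 6522916 ≡ 2888 (mod 3713)
5^1024 ≡ 2888^2 = 8340544 ≡ 1146 (mod 3713)
5^2048 ≡ 1146^2 = 1313316 ≡ 2627 (mod 3713)
3712 = 2048 + 1024 + 512 + 128 in binary powers of 2.
So 5^3712 ≡ 2627 · 1146 · 2888 · 2965 ≡ 3391 (mod 3713).
Since 3391 ≠ 1, base 5 is a Fermat witness: 3713 is composite.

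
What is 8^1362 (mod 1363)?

573

8^1 ≡ 8 (mod 1363)
8^2 ≡ 8^2 = 64 ≡ 64 (mod 1363)
8^4 ≡ 64^2 = 4096 ≡ 7 (mod 1363)
8^8 ≡ 7^2 = 49 ≡ 49 (mod 1363)
8^16 ≡ 49^2 = 2401 ≡ 1038 (mod 1363)
8^32 ≡ 1038^2 = 1077444 ≡ 674 (mod 1363)
8^64 ≡ 674^2 = 454276 ≡ 397 (mod 1363)
8^128 ≡ 397^2 = 157609 ≡ 864 (mod 1363)
8^256 ≡ 864^2 = 746496 ≡ 935 (mod 1363)
8^512 ≡ 935^2 = 874225 ≡ 542 (mod 1363)
8^1024 ≡ 542^2 = 293764 ≡ 719 (mod 1363)
1362 = 1024 + 256 + 64 + 16 + 2 in binary powers of 2.
So 8^1362 ≡ 719 · 935 · 397 · 1038 · 64 ≡ 573 (mod 1363).
Since 573 ≠ 1, base 8 is a Fermat witness: 1363 is composite.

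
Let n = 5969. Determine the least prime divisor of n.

5969 is odd.
Digit sum 29, not divisible by 3.
Ends in 9: not divisible by 5.
7: 5969 = 7·852 + 5
11: 5969 = 11·542 + 7
13: 5969 = 13·459 + 2
17: 5969 = 17·351 + 2
19: 5969 = 19·314 + 3
23: 5969 = 23·259 + 12
29: 5969 = 29·205 + 24
31: 5969 = 31·192 + 17
37: 5969 = 37·161 + 12
41: 5969 = 41·145 + 24
43: 5969 = 43·138 + 35
47: 5969 = 47·127

47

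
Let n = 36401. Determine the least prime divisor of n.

89

36401 is odd.
Digit sum 14, not divisible by 3.
Ends in 1: not divisible by 5.
7: 36401 = 7·5200 + 1
11: 36401 = 11·3309 + 2
13: 36401 = 13·2800 + 1
17: 36401 = 17·2141 + 4
19: 36401 = 19·1915 + 16
23: 36401 = 23·1582 + 15
29: 36401 = 29·1255 + 6
31: 36401 = 31·1174 + 7
37: 36401 = 37·983 + 30
41: 36401 = 41·887 + 34
43: 36401 = 43·846 + 23
47: 36401 = 47·774 + 23
53: 36401 = 53·686 + 43
59: 36401 = 59·616 + 57
61: 36401 = 61·596 + 45
67: 36401 = 67·543 + 20
71: 36401 = 71·512 + 49
73: 36401 = 73·498 + 47
79: 36401 = 79·460 + 61
83: 36401 = 83·438 + 47
89: 36401 = 89·409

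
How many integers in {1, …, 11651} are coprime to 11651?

Factor: 11651 = 61 · 191.
φ(11651) = (61−1) · (191−1) = 60 · 190 = 11400.

11400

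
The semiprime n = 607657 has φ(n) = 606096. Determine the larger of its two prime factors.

829

φ(n) = (p−1)(q−1) = n − (p+q) + 1, so p + q = 607657 − 606096 + 1 = 1562.
p and q are the roots of t² − 1562t + 607657 = 0.
Discriminant: 1562² − 4·607657 = 2439844 − 2430628 = 9216; √9216 = 96.
q = (1562 − 96)/2 = 733, p = (1562 + 96)/2 = 829.
Check: 733 · 829 = 607657.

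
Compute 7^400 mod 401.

1

7^1 ≡ 7 (mod 401)
7^2 ≡ 7^2 = 49 ≡ 49 (mod 401)
7^4 ≡ 49^2 = 2401 ≡ 396 (mod 401)
7^8 ≡ 396^2 = 156816 ≡ 25 (mod 401)
7^16 ≡ 25^2 = 625 ≡ 224 (mod 401)
7^32 ≡ 224^2 = 50176 ≡ 51 (mod 401)
7^64 ≡ 51^2 = 2601 ≡ 195 (mod 401)
7^128 ≡ 195^2 = 38025 ≡ 331 (mod 401)
7^256 ≡ 331^2 = 109561 ≡ 88 (mod 401)
400 = 256 + 128 + 16 in binary powers of 2.
So 7^400 ≡ 88 · 331 · 224 ≡ 1 (mod 401).
Since the result is 1, base 7 gives no evidence that 401 is composite.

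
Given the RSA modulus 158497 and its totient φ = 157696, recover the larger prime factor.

449

φ(n) = (p−1)(q−1) = n − (p+q) + 1, so p + q = 158497 − 157696 + 1 = 802.
p and q are the roots of t² − 802t + 158497 = 0.
Discriminant: 802² − 4·158497 = 643204 − 633988 = 9216; √9216 = 96.
q = (802 − 96)/2 = 353, p = (802 + 96)/2 = 449.
Check: 353 · 449 = 158497.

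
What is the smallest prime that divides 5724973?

5724973 is odd.
Digit sum 37, not divisible by 3.
Ends in 3: not divisible by 5.
7: 5724973 = 7·817853 + 2
11: 5724973 = 11·520452 + 1
13: 5724973 = 13·440382 + 7
17: 5724973 = 17·336763 + 2
19: 5724973 = 19·301314 + 7
23: 5724973 = 23·248911 + 20
29: 5724973 = 29·197412 + 25
31: 5724973 = 31·184676 + 17
37: 5724973 = 37·154729

37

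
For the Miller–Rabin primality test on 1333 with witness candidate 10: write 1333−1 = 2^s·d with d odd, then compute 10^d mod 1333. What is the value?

907

1333 − 1 = 1332 = 2^2 · 333, so d = 333.
10^1 ≡ 10 (mod 1333)
10^2 ≡ 10^2 = 100 ≡ 100 (mod 1333)
10^4 ≡ 100^2 = 10000 ≡ 669 (mod 1333)
10^8 ≡ 669^2 = 447561 ≡ 1006 (mod 1333)
10^16 ≡ 1006^2 = 1012036 ≡ 289 (mod 1333)
10^32 ≡ 289^2 = 83521 ≡ 875 (mod 1333)
10^64 ≡ 875^2 = 765625 ≡ 483 (mod 1333)
10^128 ≡ 483^2 = 233289 ≡ 14 (mod 1333)
10^256 ≡ 14^2 = 196 ≡ 196 (mod 1333)
333 = 256 + 64 + 8 + 4 + 1 in binary powers of 2.
So 10^333 ≡ 196 · 483 · 1006 · 669 · 10 ≡ 907 (mod 1333).
Squaring chain: 907 → 188; never reaches −1, so base 10 is a Miller–Rabin witness that 1333 is composite.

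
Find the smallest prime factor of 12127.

12127 is odd.
Digit sum 13, not divisible by 3.
Ends in 7: not divisible by 5.
7: 12127 = 7·1732 + 3
11: 12127 = 11·1102 + 5
13: 12127 = 13·932 + 11
17: 12127 = 17·713 + 6
19: 12127 = 19·638 + 5
23: 12127 = 23·527 + 6
29: 12127 = 29·418 + 5
31: 12127 = 31·391 + 6
37: 12127 = 37·327 + 28
41: 12127 = 41·295 + 32
43: 12127 = 43·282 + 1
47: 12127 = 47·258 + 1
53: 12127 = 53·228 + 43
59: 12127 = 59·205 + 32
61: 12127 = 61·198 + 49
67: 12127 = 67·181

67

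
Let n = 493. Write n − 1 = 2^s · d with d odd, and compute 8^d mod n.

206

493 − 1 = 492 = 2^2 · 123, so d = 123.
8^1 ≡ 8 (mod 493)
8^2 ≡ 8^2 = 64 ≡ 64 (mod 493)
8^4 ≡ 64^2 = 4096 ≡ 152 (mod 493)
8^8 ≡ 152^2 = 23104 ≡ 426 (mod 493)
8^16 ≡ 426^2 = 181476 ≡ 52 (mod 493)
8^32 ≡ 52^2 = 2704 ≡ 239 (mod 493)
8^64 ≡ 239^2 = 57121 ≡ 426 (mod 493)
123 = 64 + 32 + 16 + 8 + 2 + 1 in binary powers of 2.
So 8^123 ≡ 426 · 239 · 52 · 426 · 64 · 8 ≡ 206 (mod 493).
Squaring chain: 206 → 38; never reaches −1, so base 8 is a Miller–Rabin witness that 493 is composite.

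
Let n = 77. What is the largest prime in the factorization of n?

11

77 = 7 · 11
11 is prime.
So 77 = 7 · 11; the largest prime factor is 11.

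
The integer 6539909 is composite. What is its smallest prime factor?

47

6539909 is odd.
Digit sum 41, not divisible by 3.
Ends in 9: not divisible by 5.
7: 6539909 = 7·934272 + 5
11: 6539909 = 11·594537 + 2
13: 6539909 = 13·503069 + 12
17: 6539909 = 17·384700 + 9
19: 6539909 = 19·344205 + 14
23: 6539909 = 23·284343 + 20
29: 6539909 = 29·225514 + 3
31: 6539909 = 31·210964 + 25
37: 6539909 = 37·176754 + 11
41: 6539909 = 41·159509 + 40
43: 6539909 = 43·152090 + 39
47: 6539909 = 47·139147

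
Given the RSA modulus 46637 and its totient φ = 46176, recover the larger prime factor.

313

φ(n) = (p−1)(q−1) = n − (p+q) + 1, so p + q = 46637 − 46176 + 1 = 462.
p and q are the roots of t² − 462t + 46637 = 0.
Discriminant: 462² − 4·46637 = 213444 − 186548 = 26896; √26896 = 164.
q = (462 − 164)/2 = 149, p = (462 + 164)/2 = 313.
Check: 149 · 313 = 46637.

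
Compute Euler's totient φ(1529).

Factor: 1529 = 11 · 139.
φ(1529) = (11−1) · (139−1) = 10 · 138 = 1380.

1380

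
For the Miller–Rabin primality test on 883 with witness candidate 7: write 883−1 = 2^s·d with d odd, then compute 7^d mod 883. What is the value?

883 − 1 = 882 = 2^1 · 441, so d = 441.
7^1 ≡ 7 (mod 883)
7^2 ≡ 7^2 = 49 ≡ 49 (mod 883)
7^4 ≡ 49^2 = 2401 ≡ 635 (mod 883)
7^8 ≡ 635^2 = 403225 ≡ 577 (mod 883)
7^16 ≡ 577^2 = 332929 ≡ 38 (mod 883)
7^32 ≡ 38^2 = 1444 ≡ 561 (mod 883)
7^64 ≡ 561^2 = 314721 ≡ 373 (mod 883)
7^128 ≡ 373^2 = 139129 ≡ 498 (mod 883)
7^256 ≡ 498^2 = 248004 ≡ 764 (mod 883)
441 = 256 + 128 + 32 + 16 + 8 + 1 in binary powers of 2.
So 7^441 ≡ 764 · 498 · 561 · 38 · 577 · 7 ≡ 882 (mod 883).
Since 7^d ≡ 882 (mod 883), base 7 does not prove 883 composite.

882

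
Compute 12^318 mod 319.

144

12^1 ≡ 12 (mod 319)
12^2 ≡ 12^2 = 144 ≡ 144 (mod 319)
12^4 ≡ 144^2 = 20736 ≡ 1 (mod 319)
12^8 ≡ 1^2 = 1 ≡ 1 (mod 319)
12^16 ≡ 1^2 = 1 ≡ 1 (mod 319)
12^32 ≡ 1^2 = 1 ≡ 1 (mod 319)
12^64 ≡ 1^2 = 1 ≡ 1 (mod 319)
12^128 ≡ 1^2 = 1 ≡ 1 (mod 319)
12^256 ≡ 1^2 = 1 ≡ 1 (mod 319)
318 = 256 + 32 + 16 + 8 + 4 + 2 in binary powers of 2.
So 12^318 ≡ 1 · 1 · 1 · 1 · 1 · 144 ≡ 144 (mod 319).
Since 144 ≠ 1, base 12 is a Fermat witness: 319 is composite.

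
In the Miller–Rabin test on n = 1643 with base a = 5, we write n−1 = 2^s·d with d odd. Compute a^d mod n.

1643 − 1 = 1642 = 2^1 · 821, so d = 821.
5^1 ≡ 5 (mod 1643)
5^2 ≡ 5^2 = 25 ≡ 25 (mod 1643)
5^4 ≡ 25^2 = 625 ≡ 625 (mod 1643)
5^8 ≡ 625^2 = 390625 ≡ 1234 (mod 1643)
5^16 ≡ 1234^2 = 1522756 ≡ 1338 (mod 1643)
5^32 ≡ 1338^2 = 1790244 ≡ 1017 (mod 1643)
5^64 ≡ 1017^2 = 1034289 ≡ 842 (mod 1643)
5^128 ≡ 842^2 = 708964 ≡ 831 (mod 1643)
5^256 ≡ 831^2 = 690561 ≡ 501 (mod 1643)
5^512 ≡ 501^2 = 251001 ≡ 1265 (mod 1643)
821 = 512 + 256 + 32 + 16 + 4 + 1 in binary powers of 2.
So 5^821 ≡ 1265 · 501 · 1017 · 1338 · 625 · 5 ≡ 273 (mod 1643).
Squaring chain: 273; never reaches −1, so base 5 is a Miller–Rabin witness that 1643 is composite.

273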